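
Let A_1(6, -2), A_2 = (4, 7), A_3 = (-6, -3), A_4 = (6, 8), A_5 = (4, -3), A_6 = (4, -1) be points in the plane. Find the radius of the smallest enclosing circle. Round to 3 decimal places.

8.139

The farthest pair is A_3–A_4 with squared distance 265. The circle on this segment as diameter has centre (0, 2.5) and r² = 265/4 = 66.25.
Check A_1: distance² to centre = 56.25 ≤ 66.25, so it lies inside.
All remaining points lie in this disk, and no smaller disk contains both endpoints, so this is the minimum enclosing circle.
r = √(66.25) ≈ 8.139.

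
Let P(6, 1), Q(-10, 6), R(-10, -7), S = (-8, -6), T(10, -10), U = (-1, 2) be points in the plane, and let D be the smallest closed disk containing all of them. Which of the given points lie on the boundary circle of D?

Q, T

The minimum enclosing circle of a finite set is fixed by two of the points (as a diameter) or three (as a circumcircle).
The farthest pair is Q–T with squared distance 656. The circle on this segment as diameter has centre (0, -2) and r² = 656/4 = 164.
Check P: distance² to centre = 45 ≤ 164, so it lies inside.
All remaining points lie in this disk, and no smaller disk contains both endpoints, so this is the minimum enclosing circle.
The points at distance exactly r from the centre are Q, T — 2 points.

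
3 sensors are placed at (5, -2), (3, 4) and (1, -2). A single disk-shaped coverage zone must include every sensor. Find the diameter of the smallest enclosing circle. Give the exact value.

Call the three points A, B, C in the order given.
Side lengths²: AB² = 40, AC² = 16, BC² = 40.
Since BC² = 40 < 40 + 16 = 56, the triangle is acute, so the smallest enclosing circle is the circumcircle.
Circumcentre = (3, 2/3), r² = 100/9.
Diameter = 2r = 2√(100/9) = 20/3.

20/3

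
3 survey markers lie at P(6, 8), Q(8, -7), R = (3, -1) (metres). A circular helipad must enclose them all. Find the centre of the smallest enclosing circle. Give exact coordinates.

Side lengths²: PQ² = 229, PR² = 90, QR² = 61.
Since PQ² = 229 ≥ 90 + 61 = 151, the angle opposite PQ is not acute, so the smallest enclosing circle has PQ as diameter.
Centre = midpoint of PQ = (7, 0.5), r² = 229/4 = 57.25.
Centre = (7, 0.5).

(7, 0.5)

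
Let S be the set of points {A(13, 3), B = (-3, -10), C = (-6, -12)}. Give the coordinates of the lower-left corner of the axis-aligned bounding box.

x-range [-6, 13], y-range [-12, 3].
The lower-left corner is (-6, -12).

(-6, -12)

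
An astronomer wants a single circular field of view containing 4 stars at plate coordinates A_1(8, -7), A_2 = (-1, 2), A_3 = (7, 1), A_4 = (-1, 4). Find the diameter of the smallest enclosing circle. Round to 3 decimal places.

14.213

By Welzl's lemma the MEC is supported by two points (diametrically opposite) or three points (on a circumcircle).
The farthest pair is A_1–A_4 with squared distance 202. The circle on this segment as diameter has centre (3.5, -1.5) and r² = 202/4 = 50.5.
Check A_2: distance² to centre = 32.5 ≤ 50.5, so it lies inside.
All remaining points lie in this disk, and no smaller disk contains both endpoints, so this is the minimum enclosing circle.
Diameter = 2r = 2√(50.5) ≈ 14.213.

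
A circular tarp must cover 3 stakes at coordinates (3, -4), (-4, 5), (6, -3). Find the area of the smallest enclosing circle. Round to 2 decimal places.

128.81

Call the three points A, B, C in the order given.
Side lengths²: AB² = 130, AC² = 10, BC² = 164.
Since BC² = 164 ≥ 130 + 10 = 140, the angle opposite BC is not acute, so the smallest enclosing circle has BC as diameter.
Centre = midpoint of BC = (1, 1), r² = 164/4 = 41.
Area = π·r² = π·41 ≈ 128.81.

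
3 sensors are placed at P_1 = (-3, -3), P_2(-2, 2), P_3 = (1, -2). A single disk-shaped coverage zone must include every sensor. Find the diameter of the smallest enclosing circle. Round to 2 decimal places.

Side lengths²: P_1P_2² = 26, P_1P_3² = 17, P_2P_3² = 25.
Since P_1P_2² = 26 < 25 + 17 = 42, the triangle is acute, so the smallest enclosing circle is the circumcircle.
Circumcentre = (-55/38, -27/38), r² = 5525/722.
Diameter = 2r = 2√(5525/722) ≈ 5.53.

5.53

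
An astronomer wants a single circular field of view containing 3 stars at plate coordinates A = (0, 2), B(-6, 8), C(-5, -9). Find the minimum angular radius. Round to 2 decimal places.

Side lengths²: AB² = 72, AC² = 146, BC² = 290.
Since BC² = 290 ≥ 146 + 72 = 218, the angle opposite BC is not acute, so the smallest enclosing circle has BC as diameter.
Centre = midpoint of BC = (-5.5, -0.5), r² = 290/4 = 72.5.
r = √(72.5) ≈ 8.51.

8.51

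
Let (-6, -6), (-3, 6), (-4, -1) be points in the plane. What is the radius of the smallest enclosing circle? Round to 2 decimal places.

6.18

Call the three points A, B, C in the order given.
Side lengths²: AB² = 153, AC² = 29, BC² = 50.
Since AB² = 153 ≥ 50 + 29 = 79, the angle opposite AB is not acute, so the smallest enclosing circle has AB as diameter.
Centre = midpoint of AB = (-4.5, 0), r² = 153/4 = 38.25.
r = √(38.25) ≈ 6.18.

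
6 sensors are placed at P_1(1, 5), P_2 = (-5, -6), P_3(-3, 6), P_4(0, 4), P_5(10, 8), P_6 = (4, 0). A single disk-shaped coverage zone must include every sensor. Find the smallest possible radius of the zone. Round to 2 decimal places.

By Welzl's lemma the MEC is supported by two points (diametrically opposite) or three points (on a circumcircle).
The farthest pair is P_2–P_5 with squared distance 421. The circle on this segment as diameter has centre (2.5, 1) and r² = 421/4 = 105.25.
Check P_1: distance² to centre = 18.25 ≤ 105.25, so it lies inside.
All remaining points lie in this disk, and no smaller disk contains both endpoints, so this is the minimum enclosing circle.
r = √(105.25) ≈ 10.26.

10.26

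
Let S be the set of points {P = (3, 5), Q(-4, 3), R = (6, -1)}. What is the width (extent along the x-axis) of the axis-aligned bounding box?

10

max x = 6, min x = -4, so width = 10.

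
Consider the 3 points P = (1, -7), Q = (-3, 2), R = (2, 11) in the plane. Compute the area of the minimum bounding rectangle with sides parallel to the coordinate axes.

90

x ranges over [-3, 2], width 5.
y ranges over [-7, 11], height 18.
Area = 5 × 18 = 90.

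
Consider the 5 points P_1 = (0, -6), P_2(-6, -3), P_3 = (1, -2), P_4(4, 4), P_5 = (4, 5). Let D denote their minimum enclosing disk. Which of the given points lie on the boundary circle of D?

The minimum enclosing circle of a finite set is fixed by two of the points (as a diameter) or three (as a circumcircle).
The minimum enclosing circle is determined by three boundary points: P_1, P_2, P_5.
Their circumcentre is (-7/13, 11/26) with r² = 28085/676.
The farthest remaining point P_4 is at distance² 22573/676 ≤ 28085/676.
The points at distance exactly r from the centre are P_1, P_2, P_5 — 3 points.

P_1, P_2, P_5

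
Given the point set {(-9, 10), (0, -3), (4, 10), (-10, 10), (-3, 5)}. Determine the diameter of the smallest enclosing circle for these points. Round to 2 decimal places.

By Welzl's lemma the MEC is supported by two points (diametrically opposite) or three points (on a circumcircle).
The minimum enclosing circle is determined by three boundary points: (0, -3), (4, 10), (-10, 10).
Their circumcentre is (-3, 131/26) with r² = 49765/676.
The farthest remaining point (-9, 10) is at distance² 40977/676 ≤ 49765/676.
Diameter = 2r = 2√(49765/676) ≈ 17.16.

17.16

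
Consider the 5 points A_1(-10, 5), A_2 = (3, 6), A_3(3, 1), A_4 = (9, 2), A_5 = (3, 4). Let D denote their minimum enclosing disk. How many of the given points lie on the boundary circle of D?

2

A smallest enclosing disk is always determined by at most three of the input points on its boundary.
The farthest pair is A_1–A_4 with squared distance 370. The circle on this segment as diameter has centre (-0.5, 3.5) and r² = 370/4 = 92.5.
Check A_2: distance² to centre = 18.5 ≤ 92.5, so it lies inside.
All remaining points lie in this disk, and no smaller disk contains both endpoints, so this is the minimum enclosing circle.
The points at distance exactly r from the centre are A_1, A_4 — 2 points.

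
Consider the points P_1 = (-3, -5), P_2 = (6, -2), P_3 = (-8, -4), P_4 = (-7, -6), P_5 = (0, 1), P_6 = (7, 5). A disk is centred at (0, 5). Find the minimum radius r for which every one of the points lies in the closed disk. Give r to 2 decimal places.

13.04

The required radius is the distance from (0, 5) to the farthest point.
Squared distances: 109, 85, 145, 170, 16, 49.
Maximum is 170, attained at P_4.
r = √170 ≈ 13.04.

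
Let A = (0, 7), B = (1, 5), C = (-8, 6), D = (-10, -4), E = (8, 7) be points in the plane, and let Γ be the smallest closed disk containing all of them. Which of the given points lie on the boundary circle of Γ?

By Welzl's lemma the MEC is supported by two points (diametrically opposite) or three points (on a circumcircle).
The farthest pair is D–E with squared distance 445. The circle on this segment as diameter has centre (-1, 1.5) and r² = 445/4 = 111.25.
Check A: distance² to centre = 31.25 ≤ 111.25, so it lies inside.
All remaining points lie in this disk, and no smaller disk contains both endpoints, so this is the minimum enclosing circle.
The points at distance exactly r from the centre are D, E — 2 points.

D, E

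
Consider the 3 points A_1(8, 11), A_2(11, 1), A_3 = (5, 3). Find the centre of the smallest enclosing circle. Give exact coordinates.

Side lengths²: A_1A_2² = 109, A_1A_3² = 73, A_2A_3² = 40.
Since A_1A_2² = 109 < 73 + 40 = 113, the triangle is acute, so the smallest enclosing circle is the circumcircle.
Circumcentre = (503/54, 107/18), r² = 39785/1458.
Centre = (503/54, 107/18).

(503/54, 107/18)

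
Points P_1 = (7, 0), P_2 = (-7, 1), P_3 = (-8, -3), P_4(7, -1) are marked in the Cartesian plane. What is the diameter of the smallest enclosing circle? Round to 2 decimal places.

The minimum enclosing circle of a finite set is fixed by two of the points (as a diameter) or three (as a circumcircle).
The farthest pair is P_1–P_3 with squared distance 234. The circle on this segment as diameter has centre (-0.5, -1.5) and r² = 234/4 = 58.5.
Check P_2: distance² to centre = 48.5 ≤ 58.5, so it lies inside.
All remaining points lie in this disk, and no smaller disk contains both endpoints, so this is the minimum enclosing circle.
Diameter = 2r = 2√(58.5) ≈ 15.30.

15.30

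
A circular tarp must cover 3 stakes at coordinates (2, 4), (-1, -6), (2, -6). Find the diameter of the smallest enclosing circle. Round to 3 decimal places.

Call the three points A, B, C in the order given.
Side lengths²: AB² = 109, AC² = 100, BC² = 9.
Since AB² = 109 ≥ 100 + 9 = 109, the angle opposite AB is not acute, so the smallest enclosing circle has AB as diameter.
Centre = midpoint of AB = (0.5, -1), r² = 109/4 = 27.25.
Diameter = 2r = 2√(27.25) ≈ 10.440.

10.440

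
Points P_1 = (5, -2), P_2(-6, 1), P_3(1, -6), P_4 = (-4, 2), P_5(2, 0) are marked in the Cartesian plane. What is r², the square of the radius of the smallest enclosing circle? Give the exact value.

The farthest pair is P_1–P_2 with squared distance 130. The circle on this segment as diameter has centre (-0.5, -0.5) and r² = 130/4 = 32.5.
Check P_3: distance² to centre = 32.5 ≤ 32.5, so it lies inside.
All remaining points lie in this disk, and no smaller disk contains both endpoints, so this is the minimum enclosing circle.

32.5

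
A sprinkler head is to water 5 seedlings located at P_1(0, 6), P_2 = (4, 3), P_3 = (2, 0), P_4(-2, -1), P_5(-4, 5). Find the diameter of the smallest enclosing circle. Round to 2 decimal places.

The minimum enclosing circle of a finite set is fixed by two of the points (as a diameter) or three (as a circumcircle).
The minimum enclosing circle is determined by three boundary points: P_2, P_4, P_5.
Their circumcentre is (-3/11, 32/11) with r² = 2210/121.
The farthest remaining point P_3 is at distance² 1649/121 ≤ 2210/121.
Diameter = 2r = 2√(2210/121) ≈ 8.55.

8.55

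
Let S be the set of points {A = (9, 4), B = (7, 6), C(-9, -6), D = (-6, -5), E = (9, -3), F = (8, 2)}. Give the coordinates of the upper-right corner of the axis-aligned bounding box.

x-range [-9, 9], y-range [-6, 6].
The upper-right corner is (9, 6).

(9, 6)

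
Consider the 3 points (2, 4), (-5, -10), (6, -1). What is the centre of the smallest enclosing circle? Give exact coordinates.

(-1.5, -3)

Call the three points A, B, C in the order given.
Side lengths²: AB² = 245, AC² = 41, BC² = 202.
Since AB² = 245 ≥ 202 + 41 = 243, the angle opposite AB is not acute, so the smallest enclosing circle has AB as diameter.
Centre = midpoint of AB = (-1.5, -3), r² = 245/4 = 61.25.
Centre = (-1.5, -3).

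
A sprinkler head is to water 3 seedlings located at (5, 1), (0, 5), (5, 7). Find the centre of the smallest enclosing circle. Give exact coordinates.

(3.3, 4)

Call the three points A, B, C in the order given.
Side lengths²: AB² = 41, AC² = 36, BC² = 29.
Since AB² = 41 < 36 + 29 = 65, the triangle is acute, so the smallest enclosing circle is the circumcircle.
Circumcentre = (3.3, 4), r² = 11.89.
Centre = (3.3, 4).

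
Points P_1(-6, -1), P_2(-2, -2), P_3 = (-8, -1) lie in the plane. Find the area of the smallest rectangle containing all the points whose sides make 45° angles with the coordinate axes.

17.5

In coordinates u = x + y, v = x − y the rectangle is axis-aligned; the map (x,y)→(u,v) scales areas by 2.
u-values: -7, -4, -9; range = -4 − (-9) = 5.
v-values: -5, 0, -7; range = 0 − (-7) = 7.
Area = (5 × 7) / 2 = 17.5.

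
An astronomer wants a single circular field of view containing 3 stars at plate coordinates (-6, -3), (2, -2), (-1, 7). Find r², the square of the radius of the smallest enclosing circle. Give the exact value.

32.5

Call the three points A, B, C in the order given.
Side lengths²: AB² = 65, AC² = 125, BC² = 90.
Since AC² = 125 < 90 + 65 = 155, the triangle is acute, so the smallest enclosing circle is the circumcircle.
Circumcentre = (-2.5, 1.5), r² = 32.5.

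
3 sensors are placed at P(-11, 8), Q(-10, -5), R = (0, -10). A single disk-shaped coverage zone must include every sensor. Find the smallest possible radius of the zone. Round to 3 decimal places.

Side lengths²: PQ² = 170, PR² = 445, QR² = 125.
Since PR² = 445 ≥ 170 + 125 = 295, the angle opposite PR is not acute, so the smallest enclosing circle has PR as diameter.
Centre = midpoint of PR = (-5.5, -1), r² = 445/4 = 111.25.
r = √(111.25) ≈ 10.548.

10.548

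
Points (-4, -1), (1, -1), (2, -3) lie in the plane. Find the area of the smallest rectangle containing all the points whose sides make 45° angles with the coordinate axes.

In coordinates u = x + y, v = x − y the rectangle is axis-aligned; the map (x,y)→(u,v) scales areas by 2.
u-values: -5, 0, -1; range = 0 − (-5) = 5.
v-values: -3, 2, 5; range = 5 − (-3) = 8.
Area = (5 × 8) / 2 = 20.

20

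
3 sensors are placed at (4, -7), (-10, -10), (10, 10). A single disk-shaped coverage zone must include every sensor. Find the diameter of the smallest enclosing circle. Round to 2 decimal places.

28.28

Call the three points A, B, C in the order given.
Side lengths²: AB² = 205, AC² = 325, BC² = 800.
Since BC² = 800 ≥ 325 + 205 = 530, the angle opposite BC is not acute, so the smallest enclosing circle has BC as diameter.
Centre = midpoint of BC = (0, 0), r² = 800/4 = 200.
Diameter = 2r = 2√200 ≈ 28.28.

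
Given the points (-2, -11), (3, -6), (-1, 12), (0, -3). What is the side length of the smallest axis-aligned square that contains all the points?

23

The bounding box has width 5 and height 23.
An axis-aligned square enclosing the set must have side ≥ max(width, height).
So the minimum side is max(5, 23) = 23.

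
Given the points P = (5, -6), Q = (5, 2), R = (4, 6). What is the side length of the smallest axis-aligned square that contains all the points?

12

The bounding box has width 1 and height 12.
An axis-aligned square enclosing the set must have side ≥ max(width, height).
So the minimum side is max(1, 12) = 12.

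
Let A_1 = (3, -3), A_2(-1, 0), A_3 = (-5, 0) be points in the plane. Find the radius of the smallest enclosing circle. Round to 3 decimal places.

Side lengths²: A_1A_2² = 25, A_1A_3² = 73, A_2A_3² = 16.
Since A_1A_3² = 73 ≥ 25 + 16 = 41, the angle opposite A_1A_3 is not acute, so the smallest enclosing circle has A_1A_3 as diameter.
Centre = midpoint of A_1A_3 = (-1, -1.5), r² = 73/4 = 18.25.
r = √(18.25) ≈ 4.272.

4.272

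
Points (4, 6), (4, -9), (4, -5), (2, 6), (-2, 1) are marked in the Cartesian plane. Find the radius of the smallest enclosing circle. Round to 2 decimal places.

7.57

A smallest enclosing disk is always determined by at most three of the input points on its boundary.
The farthest pair is (4, -9)–(2, 6) with squared distance 229. The circle on this segment as diameter has centre (3, -1.5) and r² = 229/4 = 57.25.
Check (4, 6): distance² to centre = 57.25 ≤ 57.25, so it lies inside.
All remaining points lie in this disk, and no smaller disk contains both endpoints, so this is the minimum enclosing circle.
r = √(57.25) ≈ 7.57.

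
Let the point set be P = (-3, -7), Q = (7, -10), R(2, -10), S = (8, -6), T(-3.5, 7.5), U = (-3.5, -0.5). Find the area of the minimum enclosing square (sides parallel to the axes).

The bounding box has width 11.5 and height 17.5.
An axis-aligned square enclosing the set must have side ≥ max(width, height).
So the minimum side is max(11.5, 17.5) = 17.5.
Area = 17.5² = 306.25.

306.25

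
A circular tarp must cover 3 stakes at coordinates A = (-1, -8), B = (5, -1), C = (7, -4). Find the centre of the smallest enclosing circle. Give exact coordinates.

Side lengths²: AB² = 85, AC² = 80, BC² = 13.
Since AB² = 85 < 80 + 13 = 93, the triangle is acute, so the smallest enclosing circle is the circumcircle.
Circumcentre = (2.4375, -4.875), r² = 21.58203125.
Centre = (2.4375, -4.875).

(2.4375, -4.875)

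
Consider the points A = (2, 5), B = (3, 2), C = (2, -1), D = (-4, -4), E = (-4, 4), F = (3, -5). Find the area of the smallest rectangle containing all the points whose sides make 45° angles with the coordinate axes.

In coordinates u = x + y, v = x − y the rectangle is axis-aligned; the map (x,y)→(u,v) scales areas by 2.
u-values: 7, 5, 1, -8, 0, -2; range = 7 − (-8) = 15.
v-values: -3, 1, 3, 0, -8, 8; range = 8 − (-8) = 16.
Area = (15 × 16) / 2 = 120.

120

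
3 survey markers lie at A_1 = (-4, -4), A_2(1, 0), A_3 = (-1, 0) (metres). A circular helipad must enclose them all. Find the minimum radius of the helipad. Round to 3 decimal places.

Side lengths²: A_1A_2² = 41, A_1A_3² = 25, A_2A_3² = 4.
Since A_1A_2² = 41 ≥ 25 + 4 = 29, the angle opposite A_1A_2 is not acute, so the smallest enclosing circle has A_1A_2 as diameter.
Centre = midpoint of A_1A_2 = (-1.5, -2), r² = 41/4 = 10.25.
r = √(10.25) ≈ 3.202.

3.202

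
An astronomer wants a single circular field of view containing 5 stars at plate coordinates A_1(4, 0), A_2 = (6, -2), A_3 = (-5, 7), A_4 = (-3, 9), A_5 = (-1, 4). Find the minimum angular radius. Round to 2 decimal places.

7.14

A smallest enclosing disk is always determined by at most three of the input points on its boundary.
The minimum enclosing circle is determined by three boundary points: A_2, A_3, A_4.
Their circumcentre is (0.95, 3.05) with r² = 51.005.
The farthest remaining point A_1 is at distance² 18.605 ≤ 51.005.
r = √(51.005) ≈ 7.14.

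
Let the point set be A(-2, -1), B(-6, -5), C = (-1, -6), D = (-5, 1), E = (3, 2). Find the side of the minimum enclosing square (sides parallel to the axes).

9

The bounding box has width 9 and height 8.
An axis-aligned square enclosing the set must have side ≥ max(width, height).
So the minimum side is max(9, 8) = 9.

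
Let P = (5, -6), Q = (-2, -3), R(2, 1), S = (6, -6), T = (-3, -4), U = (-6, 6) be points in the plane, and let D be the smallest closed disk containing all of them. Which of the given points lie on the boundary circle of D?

By Welzl's lemma the MEC is supported by two points (diametrically opposite) or three points (on a circumcircle).
The farthest pair is S–U with squared distance 288. The circle on this segment as diameter has centre (0, 0) and r² = 288/4 = 72.
Check P: distance² to centre = 61 ≤ 72, so it lies inside.
All remaining points lie in this disk, and no smaller disk contains both endpoints, so this is the minimum enclosing circle.
The points at distance exactly r from the centre are S, U — 2 points.

S, U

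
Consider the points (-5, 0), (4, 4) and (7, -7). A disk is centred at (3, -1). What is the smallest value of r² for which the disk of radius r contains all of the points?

The required radius is the distance from (3, -1) to the farthest point.
Squared distances: 65, 26, 52.
Maximum is 65, attained at (-5, 0).

65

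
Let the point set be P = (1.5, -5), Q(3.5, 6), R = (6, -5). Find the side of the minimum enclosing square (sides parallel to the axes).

The bounding box has width 4.5 and height 11.
An axis-aligned square enclosing the set must have side ≥ max(width, height).
So the minimum side is max(4.5, 11) = 11.

11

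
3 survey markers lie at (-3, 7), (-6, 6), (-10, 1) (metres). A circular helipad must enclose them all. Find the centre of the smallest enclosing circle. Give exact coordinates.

Call the three points A, B, C in the order given.
Side lengths²: AB² = 10, AC² = 85, BC² = 41.
Since AC² = 85 ≥ 41 + 10 = 51, the angle opposite AC is not acute, so the smallest enclosing circle has AC as diameter.
Centre = midpoint of AC = (-6.5, 4), r² = 85/4 = 21.25.
Centre = (-6.5, 4).

(-6.5, 4)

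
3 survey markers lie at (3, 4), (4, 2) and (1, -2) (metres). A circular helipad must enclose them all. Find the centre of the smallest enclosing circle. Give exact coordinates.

(2, 1)

Call the three points A, B, C in the order given.
Side lengths²: AB² = 5, AC² = 40, BC² = 25.
Since AC² = 40 ≥ 25 + 5 = 30, the angle opposite AC is not acute, so the smallest enclosing circle has AC as diameter.
Centre = midpoint of AC = (2, 1), r² = 40/4 = 10.
Centre = (2, 1).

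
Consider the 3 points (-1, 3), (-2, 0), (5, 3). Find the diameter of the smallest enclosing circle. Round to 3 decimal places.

7.616

Call the three points A, B, C in the order given.
Side lengths²: AB² = 10, AC² = 36, BC² = 58.
Since BC² = 58 ≥ 36 + 10 = 46, the angle opposite BC is not acute, so the smallest enclosing circle has BC as diameter.
Centre = midpoint of BC = (1.5, 1.5), r² = 58/4 = 14.5.
Diameter = 2r = 2√(14.5) ≈ 7.616.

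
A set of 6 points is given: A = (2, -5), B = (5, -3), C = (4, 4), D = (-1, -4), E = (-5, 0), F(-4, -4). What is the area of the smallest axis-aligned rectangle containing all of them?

90

x ranges over [-5, 5], width 10.
y ranges over [-5, 4], height 9.
Area = 10 × 9 = 90.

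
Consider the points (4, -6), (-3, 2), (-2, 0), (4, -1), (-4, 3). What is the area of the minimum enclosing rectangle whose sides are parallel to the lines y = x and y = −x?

In coordinates u = x + y, v = x − y the rectangle is axis-aligned; the map (x,y)→(u,v) scales areas by 2.
u-values: -2, -1, -2, 3, -1; range = 3 − (-2) = 5.
v-values: 10, -5, -2, 5, -7; range = 10 − (-7) = 17.
Area = (5 × 17) / 2 = 42.5.

42.5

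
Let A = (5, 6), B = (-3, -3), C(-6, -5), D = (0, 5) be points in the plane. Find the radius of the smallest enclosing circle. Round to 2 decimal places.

7.78

By Welzl's lemma the MEC is supported by two points (diametrically opposite) or three points (on a circumcircle).
The farthest pair is A–C with squared distance 242. The circle on this segment as diameter has centre (-0.5, 0.5) and r² = 242/4 = 60.5.
Check B: distance² to centre = 18.5 ≤ 60.5, so it lies inside.
All remaining points lie in this disk, and no smaller disk contains both endpoints, so this is the minimum enclosing circle.
r = √(60.5) ≈ 7.78.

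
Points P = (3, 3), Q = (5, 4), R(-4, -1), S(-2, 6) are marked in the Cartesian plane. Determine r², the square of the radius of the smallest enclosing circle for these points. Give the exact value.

A smallest enclosing disk is always determined by at most three of the input points on its boundary.
The farthest pair is Q–R with squared distance 106. The circle on this segment as diameter has centre (0.5, 1.5) and r² = 106/4 = 26.5.
Check P: distance² to centre = 8.5 ≤ 26.5, so it lies inside.
All remaining points lie in this disk, and no smaller disk contains both endpoints, so this is the minimum enclosing circle.

26.5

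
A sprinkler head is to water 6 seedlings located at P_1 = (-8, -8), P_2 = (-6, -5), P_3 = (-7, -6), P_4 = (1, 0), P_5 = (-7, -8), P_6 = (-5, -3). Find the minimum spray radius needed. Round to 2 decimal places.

6.02

The minimum enclosing circle of a finite set is fixed by two of the points (as a diameter) or three (as a circumcircle).
The farthest pair is P_1–P_4 with squared distance 145. The circle on this segment as diameter has centre (-3.5, -4) and r² = 145/4 = 36.25.
Check P_2: distance² to centre = 7.25 ≤ 36.25, so it lies inside.
All remaining points lie in this disk, and no smaller disk contains both endpoints, so this is the minimum enclosing circle.
r = √(36.25) ≈ 6.02.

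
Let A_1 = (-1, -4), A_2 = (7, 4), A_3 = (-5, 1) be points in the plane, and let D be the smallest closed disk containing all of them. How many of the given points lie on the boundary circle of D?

3

Side lengths²: A_1A_2² = 128, A_1A_3² = 41, A_2A_3² = 153.
Since A_2A_3² = 153 < 128 + 41 = 169, the triangle is acute, so the smallest enclosing circle is the circumcircle.
Circumcentre = (7/6, 11/6), r² = 697/18.
The points at distance exactly r from the centre are A_1, A_2, A_3 — 3 points.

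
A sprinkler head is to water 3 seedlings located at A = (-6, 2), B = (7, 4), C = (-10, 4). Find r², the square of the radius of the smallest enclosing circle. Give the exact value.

Side lengths²: AB² = 173, AC² = 20, BC² = 289.
Since BC² = 289 ≥ 173 + 20 = 193, the angle opposite BC is not acute, so the smallest enclosing circle has BC as diameter.
Centre = midpoint of BC = (-1.5, 4), r² = 289/4 = 72.25.

72.25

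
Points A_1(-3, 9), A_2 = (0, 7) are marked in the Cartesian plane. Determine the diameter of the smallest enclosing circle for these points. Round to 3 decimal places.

3.606

The smallest circle enclosing two points has them as diameter endpoints.
Centre = midpoint = (-1.5, 8); r² = |A_1A_2|²/4 = 13/4 = 3.25.
Diameter = 2r = 2√(3.25) ≈ 3.606.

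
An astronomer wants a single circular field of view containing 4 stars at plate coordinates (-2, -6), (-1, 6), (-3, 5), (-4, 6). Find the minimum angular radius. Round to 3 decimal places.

6.104

A smallest enclosing disk is always determined by at most three of the input points on its boundary.
The minimum enclosing circle is determined by three boundary points: (-2, -6), (-1, 6), (-4, 6).
Their circumcentre is (-2.5, 1/12) with r² = 5365/144.
The farthest remaining point (-3, 5) is at distance² 3517/144 ≤ 5365/144.
r = √(5365/144) ≈ 6.104.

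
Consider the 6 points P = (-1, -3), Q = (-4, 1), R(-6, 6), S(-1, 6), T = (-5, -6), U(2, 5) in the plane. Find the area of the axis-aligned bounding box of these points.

96

x ranges over [-6, 2], width 8.
y ranges over [-6, 6], height 12.
Area = 8 × 12 = 96.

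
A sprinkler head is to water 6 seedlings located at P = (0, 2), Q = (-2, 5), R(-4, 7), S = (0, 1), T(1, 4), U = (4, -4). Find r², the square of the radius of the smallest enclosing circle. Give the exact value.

46.25

The minimum enclosing circle of a finite set is fixed by two of the points (as a diameter) or three (as a circumcircle).
The farthest pair is R–U with squared distance 185. The circle on this segment as diameter has centre (0, 1.5) and r² = 185/4 = 46.25.
Check P: distance² to centre = 0.25 ≤ 46.25, so it lies inside.
All remaining points lie in this disk, and no smaller disk contains both endpoints, so this is the minimum enclosing circle.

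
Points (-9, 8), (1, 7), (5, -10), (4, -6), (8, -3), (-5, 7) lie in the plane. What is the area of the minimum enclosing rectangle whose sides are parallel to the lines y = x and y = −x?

208

In coordinates u = x + y, v = x − y the rectangle is axis-aligned; the map (x,y)→(u,v) scales areas by 2.
u-values: -1, 8, -5, -2, 5, 2; range = 8 − (-5) = 13.
v-values: -17, -6, 15, 10, 11, -12; range = 15 − (-17) = 32.
Area = (13 × 32) / 2 = 208.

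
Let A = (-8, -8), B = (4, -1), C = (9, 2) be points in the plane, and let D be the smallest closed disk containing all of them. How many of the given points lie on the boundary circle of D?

Side lengths²: AB² = 193, AC² = 389, BC² = 34.
Since AC² = 389 ≥ 193 + 34 = 227, the angle opposite AC is not acute, so the smallest enclosing circle has AC as diameter.
Centre = midpoint of AC = (0.5, -3), r² = 389/4 = 97.25.
The points at distance exactly r from the centre are A, C — 2 points.

2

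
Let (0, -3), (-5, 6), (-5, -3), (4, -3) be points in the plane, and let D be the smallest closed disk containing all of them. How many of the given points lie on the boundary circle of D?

3

The minimum enclosing circle of a finite set is fixed by two of the points (as a diameter) or three (as a circumcircle).
The farthest pair is (-5, 6)–(4, -3) with squared distance 162. The circle on this segment as diameter has centre (-0.5, 1.5) and r² = 162/4 = 40.5.
Check (0, -3): distance² to centre = 20.5 ≤ 40.5, so it lies inside.
All remaining points lie in this disk, and no smaller disk contains both endpoints, so this is the minimum enclosing circle.
The points at distance exactly r from the centre are (-5, 6), (-5, -3), (4, -3) — 3 points.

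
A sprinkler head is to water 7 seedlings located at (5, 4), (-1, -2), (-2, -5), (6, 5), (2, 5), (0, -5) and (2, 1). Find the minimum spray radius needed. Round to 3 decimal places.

By Welzl's lemma the MEC is supported by two points (diametrically opposite) or three points (on a circumcircle).
The farthest pair is (-2, -5)–(6, 5) with squared distance 164. The circle on this segment as diameter has centre (2, 0) and r² = 164/4 = 41.
Check (5, 4): distance² to centre = 25 ≤ 41, so it lies inside.
All remaining points lie in this disk, and no smaller disk contains both endpoints, so this is the minimum enclosing circle.
r = √41 ≈ 6.403.

6.403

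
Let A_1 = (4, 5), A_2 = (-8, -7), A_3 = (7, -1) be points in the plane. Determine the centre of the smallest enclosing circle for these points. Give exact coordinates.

Side lengths²: A_1A_2² = 288, A_1A_3² = 45, A_2A_3² = 261.
Since A_1A_2² = 288 < 261 + 45 = 306, the triangle is acute, so the smallest enclosing circle is the circumcircle.
Circumcentre = (-1.5, -1.5), r² = 72.5.
Centre = (-1.5, -1.5).

(-1.5, -1.5)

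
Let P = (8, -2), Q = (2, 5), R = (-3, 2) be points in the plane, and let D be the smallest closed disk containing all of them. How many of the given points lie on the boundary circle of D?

Side lengths²: PQ² = 85, PR² = 137, QR² = 34.
Since PR² = 137 ≥ 85 + 34 = 119, the angle opposite PR is not acute, so the smallest enclosing circle has PR as diameter.
Centre = midpoint of PR = (2.5, 0), r² = 137/4 = 34.25.
The points at distance exactly r from the centre are P, R — 2 points.

2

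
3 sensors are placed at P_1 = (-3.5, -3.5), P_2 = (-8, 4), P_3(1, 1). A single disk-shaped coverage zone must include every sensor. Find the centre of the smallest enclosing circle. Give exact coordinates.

(-3.875, 1.375)

Side lengths²: P_1P_2² = 76.5, P_1P_3² = 40.5, P_2P_3² = 90.
Since P_2P_3² = 90 < 76.5 + 40.5 = 117, the triangle is acute, so the smallest enclosing circle is the circumcircle.
Circumcentre = (-3.875, 1.375), r² = 23.90625.
Centre = (-3.875, 1.375).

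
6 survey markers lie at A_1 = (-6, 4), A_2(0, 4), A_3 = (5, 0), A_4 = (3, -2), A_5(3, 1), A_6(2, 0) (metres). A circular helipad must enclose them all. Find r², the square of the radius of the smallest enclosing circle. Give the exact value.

The farthest pair is A_1–A_3 with squared distance 137. The circle on this segment as diameter has centre (-0.5, 2) and r² = 137/4 = 34.25.
Check A_2: distance² to centre = 4.25 ≤ 34.25, so it lies inside.
All remaining points lie in this disk, and no smaller disk contains both endpoints, so this is the minimum enclosing circle.

34.25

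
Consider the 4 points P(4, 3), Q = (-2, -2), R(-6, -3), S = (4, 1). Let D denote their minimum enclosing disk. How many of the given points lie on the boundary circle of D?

2

A smallest enclosing disk is always determined by at most three of the input points on its boundary.
The farthest pair is P–R with squared distance 136. The circle on this segment as diameter has centre (-1, 0) and r² = 136/4 = 34.
Check Q: distance² to centre = 5 ≤ 34, so it lies inside.
All remaining points lie in this disk, and no smaller disk contains both endpoints, so this is the minimum enclosing circle.
The points at distance exactly r from the centre are P, R — 2 points.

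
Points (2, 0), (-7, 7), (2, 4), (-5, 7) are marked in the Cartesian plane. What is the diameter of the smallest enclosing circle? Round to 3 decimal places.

11.402

The farthest pair is (2, 0)–(-7, 7) with squared distance 130. The circle on this segment as diameter has centre (-2.5, 3.5) and r² = 130/4 = 32.5.
Check (2, 4): distance² to centre = 20.5 ≤ 32.5, so it lies inside.
All remaining points lie in this disk, and no smaller disk contains both endpoints, so this is the minimum enclosing circle.
Diameter = 2r = 2√(32.5) ≈ 11.402.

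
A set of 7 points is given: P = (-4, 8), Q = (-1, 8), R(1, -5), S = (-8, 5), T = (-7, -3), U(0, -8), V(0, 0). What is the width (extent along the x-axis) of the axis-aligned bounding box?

9

max x = 1, min x = -8, so width = 9.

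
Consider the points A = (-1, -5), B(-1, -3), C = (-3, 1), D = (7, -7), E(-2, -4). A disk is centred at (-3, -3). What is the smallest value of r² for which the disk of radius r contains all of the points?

The required radius is the distance from (-3, -3) to the farthest point.
Squared distances: 8, 4, 16, 116, 2.
Maximum is 116, attained at D.

116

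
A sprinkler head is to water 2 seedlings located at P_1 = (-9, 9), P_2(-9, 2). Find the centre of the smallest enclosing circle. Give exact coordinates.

(-9, 5.5)

The smallest circle enclosing two points has them as diameter endpoints.
Centre = midpoint = (-9, 5.5); r² = |P_1P_2|²/4 = 49/4 = 12.25.
Centre = (-9, 5.5).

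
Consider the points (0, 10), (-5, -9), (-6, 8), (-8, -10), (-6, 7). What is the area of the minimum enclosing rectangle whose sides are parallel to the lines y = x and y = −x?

In coordinates u = x + y, v = x − y the rectangle is axis-aligned; the map (x,y)→(u,v) scales areas by 2.
u-values: 10, -14, 2, -18, 1; range = 10 − (-18) = 28.
v-values: -10, 4, -14, 2, -13; range = 4 − (-14) = 18.
Area = (28 × 18) / 2 = 252.

252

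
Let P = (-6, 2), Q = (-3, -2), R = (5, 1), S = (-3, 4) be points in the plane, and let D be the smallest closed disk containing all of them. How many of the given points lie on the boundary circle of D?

The minimum enclosing circle of a finite set is fixed by two of the points (as a diameter) or three (as a circumcircle).
The farthest pair is P–R with squared distance 122. The circle on this segment as diameter has centre (-0.5, 1.5) and r² = 122/4 = 30.5.
Check Q: distance² to centre = 18.5 ≤ 30.5, so it lies inside.
All remaining points lie in this disk, and no smaller disk contains both endpoints, so this is the minimum enclosing circle.
The points at distance exactly r from the centre are P, R — 2 points.

2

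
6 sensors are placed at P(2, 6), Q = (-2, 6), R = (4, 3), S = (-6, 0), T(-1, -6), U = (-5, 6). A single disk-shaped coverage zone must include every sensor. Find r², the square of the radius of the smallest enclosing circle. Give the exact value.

42.5

The minimum enclosing circle is determined by three boundary points: P, T, U.
Their circumcentre is (-1.5, 0.5) with r² = 42.5.
The farthest remaining point R is at distance² 36.5 ≤ 42.5.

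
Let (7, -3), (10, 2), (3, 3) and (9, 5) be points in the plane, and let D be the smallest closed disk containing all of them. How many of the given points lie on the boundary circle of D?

The minimum enclosing circle of a finite set is fixed by two of the points (as a diameter) or three (as a circumcircle).
The minimum enclosing circle is determined by three boundary points: (7, -3), (3, 3), (9, 5).
Their circumcentre is (76/11, 14/11) with r² = 2210/121.
The farthest remaining point (10, 2) is at distance² 1220/121 ≤ 2210/121.
The points at distance exactly r from the centre are (7, -3), (3, 3), (9, 5) — 3 points.

3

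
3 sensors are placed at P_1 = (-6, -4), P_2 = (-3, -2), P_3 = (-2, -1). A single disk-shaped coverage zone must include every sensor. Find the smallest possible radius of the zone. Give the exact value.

2.5

Side lengths²: P_1P_2² = 13, P_1P_3² = 25, P_2P_3² = 2.
Since P_1P_3² = 25 ≥ 13 + 2 = 15, the angle opposite P_1P_3 is not acute, so the smallest enclosing circle has P_1P_3 as diameter.
Centre = midpoint of P_1P_3 = (-4, -2.5), r² = 25/4 = 6.25.
r = √(6.25) = 2.5.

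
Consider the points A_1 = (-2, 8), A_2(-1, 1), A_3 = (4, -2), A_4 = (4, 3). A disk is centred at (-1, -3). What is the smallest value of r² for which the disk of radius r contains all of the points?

The required radius is the distance from (-1, -3) to the farthest point.
Squared distances: 122, 16, 26, 61.
Maximum is 122, attained at A_1.

122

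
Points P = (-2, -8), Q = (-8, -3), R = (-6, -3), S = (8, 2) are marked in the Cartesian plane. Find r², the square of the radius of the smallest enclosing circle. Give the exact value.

The minimum enclosing circle of a finite set is fixed by two of the points (as a diameter) or three (as a circumcircle).
The farthest pair is Q–S with squared distance 281. The circle on this segment as diameter has centre (0, -0.5) and r² = 281/4 = 70.25.
Check P: distance² to centre = 60.25 ≤ 70.25, so it lies inside.
All remaining points lie in this disk, and no smaller disk contains both endpoints, so this is the minimum enclosing circle.

70.25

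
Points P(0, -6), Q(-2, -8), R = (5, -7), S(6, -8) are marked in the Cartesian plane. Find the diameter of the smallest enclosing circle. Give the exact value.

A smallest enclosing disk is always determined by at most three of the input points on its boundary.
The farthest pair is Q–S with squared distance 64. The circle on this segment as diameter has centre (2, -8) and r² = 64/4 = 16.
Check P: distance² to centre = 8 ≤ 16, so it lies inside.
All remaining points lie in this disk, and no smaller disk contains both endpoints, so this is the minimum enclosing circle.
Diameter = 2r = 2√16 = 8.

8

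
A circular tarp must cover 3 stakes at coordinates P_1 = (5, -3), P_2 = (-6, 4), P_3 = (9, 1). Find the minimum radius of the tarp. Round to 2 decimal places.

Side lengths²: P_1P_2² = 170, P_1P_3² = 32, P_2P_3² = 234.
Since P_2P_3² = 234 ≥ 170 + 32 = 202, the angle opposite P_2P_3 is not acute, so the smallest enclosing circle has P_2P_3 as diameter.
Centre = midpoint of P_2P_3 = (1.5, 2.5), r² = 234/4 = 58.5.
r = √(58.5) ≈ 7.65.

7.65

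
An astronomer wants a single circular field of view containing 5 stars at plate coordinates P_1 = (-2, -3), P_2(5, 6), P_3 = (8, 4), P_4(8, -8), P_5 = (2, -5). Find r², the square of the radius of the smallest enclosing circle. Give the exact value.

The minimum enclosing circle of a finite set is fixed by two of the points (as a diameter) or three (as a circumcircle).
The minimum enclosing circle is determined by three boundary points: P_1, P_2, P_4.
Their circumcentre is (5.1, -1.3) with r² = 53.3.
The farthest remaining point P_3 is at distance² 36.5 ≤ 53.3.

53.3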